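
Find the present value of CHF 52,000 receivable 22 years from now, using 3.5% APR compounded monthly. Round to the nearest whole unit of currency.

CHF 24,104

i = 0.035/12 = 0.00291667 per month; n = 22·12 = 264.
PV = FV·(1+i)^(−n) = 52,000 × 0.463532 = 24,103.6783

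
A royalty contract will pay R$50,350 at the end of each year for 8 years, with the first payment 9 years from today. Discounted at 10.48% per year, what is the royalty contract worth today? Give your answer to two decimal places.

Value one period before first payment (t=8): 50350 × [1 − (1+0.1048)^(−8)] / 0.1048 = 50350 × 5.242965 = 263,983.3106
PV₀ = 263,983.3106 / (1+0.1048)^8 = 263,983.3106 / 2.219572 = 118,934.3070

R$118,934.31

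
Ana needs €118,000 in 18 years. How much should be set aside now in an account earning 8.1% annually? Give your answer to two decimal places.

Discount factor = (1+0.081)^(−18) = 0.246115; PV = 118,000 × 0.246115 = 29,041.5316

€29,041.53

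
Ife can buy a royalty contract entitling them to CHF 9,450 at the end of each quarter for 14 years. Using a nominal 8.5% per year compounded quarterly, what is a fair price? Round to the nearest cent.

CHF 307,719.63

With 4 periods per year: i = 0.02125, n = 56.
PV = PMT · [1 − (1+i)^(−n)] / i = 9450 · 32.562924 = 307,719.6315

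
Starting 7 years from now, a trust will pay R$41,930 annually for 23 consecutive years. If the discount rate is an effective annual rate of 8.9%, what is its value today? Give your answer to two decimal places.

R$242,717.90

PV at t=6 (ordinary 23-year annuity): 41930 × a(23|0.089) = 41930 × 9.654821 = 404,826.6345
PV₀ = 404,826.6345 / (1+0.089)^6 = 404,826.6345 / 1.667890 = 242,717.8964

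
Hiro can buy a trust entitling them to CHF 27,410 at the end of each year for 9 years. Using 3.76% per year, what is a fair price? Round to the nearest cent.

PV = PMT · [1 − (1+i)^(−n)] / i = 27410 · 7.517321 = 206,049.7706

CHF 206,049.77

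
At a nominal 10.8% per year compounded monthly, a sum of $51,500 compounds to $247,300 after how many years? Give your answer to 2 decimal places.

14.59 years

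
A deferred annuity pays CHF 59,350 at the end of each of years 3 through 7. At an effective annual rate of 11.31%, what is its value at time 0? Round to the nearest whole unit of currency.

CHF 175,668

PV at t=2 (ordinary 5-year annuity): 59350 × a(5|0.1131) = 59350 × 3.667256 = 217,651.6279
Discount back 2 years: 217,651.6279 × (1+0.1131)^(−2) = 217,651.6279 × 0.807108 = 175,668.3630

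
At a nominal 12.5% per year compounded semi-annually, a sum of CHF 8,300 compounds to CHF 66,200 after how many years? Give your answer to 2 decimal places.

Periodic rate i = 0.125/2 = 0.0625.
(1+i)^n = 66200/8300 = 7.97590, so n = ln 7.97590 / ln 1.0625 = 34.2505 half-years
= 34.2505/2 years

17.13 years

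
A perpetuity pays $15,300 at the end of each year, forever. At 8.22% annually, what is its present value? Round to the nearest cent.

$186,131.39

PV = C/r = 15300/0.0822 = 186,131.3869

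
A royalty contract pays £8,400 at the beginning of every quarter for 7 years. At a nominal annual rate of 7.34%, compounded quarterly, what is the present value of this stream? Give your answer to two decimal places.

£185,995.18

Periodic rate i = 0.0734/4 = 0.01835; n = 7 × 4 = 28 periods.
PV = PMT · [1 − (1+i)^(−n)] / i × (1+i) = 8400 · 22.142283 = 185,995.1782
Payments are at the start of each period, so multiply by (1+i).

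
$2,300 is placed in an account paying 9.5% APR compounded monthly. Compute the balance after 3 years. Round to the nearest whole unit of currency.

$3,055

With 12 periods per year: i = 0.00791667, n = 36.
FV = 2,300 × (1 + 0.00791667)^36 = 3,055.0224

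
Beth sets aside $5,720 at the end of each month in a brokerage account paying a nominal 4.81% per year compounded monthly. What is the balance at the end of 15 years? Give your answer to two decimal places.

$1,504,874.28

With 12 periods per year: i = 0.00400833, n = 180.
FV = 5720 × [(1+0.00400833)^180 − 1] / 0.00400833 = 5720 × 263.089910 = 1,504,874.2843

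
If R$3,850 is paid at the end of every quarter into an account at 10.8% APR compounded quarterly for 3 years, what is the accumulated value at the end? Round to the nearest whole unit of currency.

R$53,717

i = 0.108/4 = 0.027 per quarter; n = 3·4 = 12.
FV = PMT · [(1+i)^n − 1] / i = 3850 · 13.952558 = 53,717.3466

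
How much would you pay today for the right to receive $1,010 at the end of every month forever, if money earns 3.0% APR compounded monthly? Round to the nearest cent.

$404,000.00

Periodic rate i = 0.03/12 = 0.0025.
PV = PMT / i = 1010 / 0.0025 = 404,000.0000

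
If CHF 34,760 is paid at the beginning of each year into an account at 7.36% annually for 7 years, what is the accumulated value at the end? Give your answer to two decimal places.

CHF 326,527.20

FV = PMT · [(1+i)^n − 1] / i × (1+i) = 34760 · 9.393763 = 326,527.1993
(Beginning-of-period payments → annuity-due factor ×(1+i).)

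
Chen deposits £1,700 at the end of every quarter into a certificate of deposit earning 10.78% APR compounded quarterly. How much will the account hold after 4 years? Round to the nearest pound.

With 4 periods per year: i = 0.02695, n = 16.
FV = PMT · [(1+i)^n − 1] / i = 1700 · 19.678776 = 33,453.9198

£33,454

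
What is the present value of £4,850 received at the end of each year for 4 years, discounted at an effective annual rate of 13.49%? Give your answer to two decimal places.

£14,280.54

Annuity factor a(4|0.1349) = 2.944441; PV = 4850 × 2.944441 = 14,280.5368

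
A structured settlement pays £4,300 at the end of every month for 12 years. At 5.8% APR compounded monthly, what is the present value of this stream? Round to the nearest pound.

£445,350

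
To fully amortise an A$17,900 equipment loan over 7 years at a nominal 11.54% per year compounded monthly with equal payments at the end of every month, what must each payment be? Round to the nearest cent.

A$311.60

With 12 periods per year: i = 0.00961667, n = 84.
PMT = 17900 / ( [1 − (1+0.00961667)^(−84)] / 0.00961667 ) = 17900 / 57.445909 = 311.5975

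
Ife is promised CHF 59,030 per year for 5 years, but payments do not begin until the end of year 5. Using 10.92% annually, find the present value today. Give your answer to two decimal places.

Value one period before first payment (t=4): 59030 × [1 − (1+0.1092)^(−5)] / 0.1092 = 59030 × 3.703347 = 218,608.5650
PV₀ = 218,608.5650 / (1+0.1092)^4 = 218,608.5650 / 1.513699 = 144,420.1294

CHF 144,420.13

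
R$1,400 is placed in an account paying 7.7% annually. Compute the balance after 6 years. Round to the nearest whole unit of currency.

R$2,185

FV = PV·(1+i)^n = 1,400 × 1.560609 = 2,184.8532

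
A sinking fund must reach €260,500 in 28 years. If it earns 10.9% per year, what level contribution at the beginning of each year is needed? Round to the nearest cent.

PMT = 260500 / ( [(1+0.109)^28 − 1] / 0.109 × (1+i) ) = 260500 / 174.152427 = 1,495.8161

€1,495.82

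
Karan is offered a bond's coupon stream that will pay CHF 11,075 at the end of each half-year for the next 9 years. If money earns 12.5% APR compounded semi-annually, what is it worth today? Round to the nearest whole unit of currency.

CHF 117,696

With 2 periods per year: i = 0.0625, n = 18.
PV = 11075 × [1 − (1+0.0625)^(−18)] / 0.0625 = 11075 × 10.627220 = 117,696.4577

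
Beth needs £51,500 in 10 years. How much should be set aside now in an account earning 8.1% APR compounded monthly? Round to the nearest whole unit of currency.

With 12 periods per year: i = 0.00675, n = 120.
PV = FV·(1+i)^(−n) = 51,500 × 0.446070 = 22,972.6256

£22,973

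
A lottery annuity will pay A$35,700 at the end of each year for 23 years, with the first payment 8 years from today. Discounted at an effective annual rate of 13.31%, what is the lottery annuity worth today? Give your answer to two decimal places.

Value one period before first payment (t=7): 35700 × [1 − (1+0.1331)^(−23)] / 0.1331 = 35700 × 7.088868 = 253,072.5923
Discount back 7 years: 253,072.5923 × (1+0.1331)^(−7) = 253,072.5923 × 0.416987 = 105,527.9343

A$105,527.93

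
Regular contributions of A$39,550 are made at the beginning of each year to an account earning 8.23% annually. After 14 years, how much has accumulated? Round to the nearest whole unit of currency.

FV = 39550 × [(1+0.0823)^14 − 1] / 0.0823 × (1+i) = 39550 × 26.643098 = 1,053,734.5133
Payments are at the start of each period, so multiply by (1+i).

A$1,053,735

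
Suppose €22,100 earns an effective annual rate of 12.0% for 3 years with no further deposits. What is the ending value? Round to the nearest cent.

€31,048.91

FV = 22,100 × (1 + 0.12)^3 = 31,048.9088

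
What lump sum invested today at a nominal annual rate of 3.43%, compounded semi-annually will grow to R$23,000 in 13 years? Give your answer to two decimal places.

R$14,781.47

Periodic rate i = 0.0343/2 = 0.01715; n = 13 × 2 = 26 periods.
PV = FV·(1+i)^(−n) = 23,000 × 0.642673 = 14,781.4741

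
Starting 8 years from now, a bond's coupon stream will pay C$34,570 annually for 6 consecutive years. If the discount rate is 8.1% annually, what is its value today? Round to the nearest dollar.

PV at t=7 (ordinary 6-year annuity): 34570 × a(6|0.081) = 34570 × 4.608889 = 159,329.2879
Discount back 7 years: 159,329.2879 × (1+0.081)^(−7) = 159,329.2879 × 0.579722 = 92,366.7701

C$92,367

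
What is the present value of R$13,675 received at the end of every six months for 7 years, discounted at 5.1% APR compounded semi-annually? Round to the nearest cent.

i = 0.051/2 = 0.0255 per half-year; n = 7·2 = 14.
PV = 13675 × [1 − (1+0.0255)^(−14)] / 0.0255 = 13675 × 11.650527 = 159,320.9502

R$159,320.95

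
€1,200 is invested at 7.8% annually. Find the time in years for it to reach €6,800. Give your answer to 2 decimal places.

n = ln(6800/1200) / ln(1+0.078) = ln(5.66667) / 0.075107 = 23.0949 years

23.09 years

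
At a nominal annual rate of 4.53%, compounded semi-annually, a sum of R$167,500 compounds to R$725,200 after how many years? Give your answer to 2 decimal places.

32.72 years

Periodic rate i = 0.0453/2 = 0.02265.
(1+i)^n = 725200/167500 = 4.32955, so n = ln 4.32955 / ln 1.02265 = 65.4304 half-years
= 65.4304/2 years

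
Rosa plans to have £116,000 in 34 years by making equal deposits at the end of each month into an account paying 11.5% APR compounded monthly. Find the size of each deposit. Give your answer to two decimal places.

£23.17

Periodic rate i = 0.115/12 = 0.00958333; n = 34 × 12 = 408 periods.
FV-annuity factor = 5006.462404; PMT = 116000 / 5006.462404 = 23.1701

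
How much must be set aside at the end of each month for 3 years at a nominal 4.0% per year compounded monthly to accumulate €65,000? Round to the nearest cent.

With 12 periods per year: i = 0.00333333, n = 36.
FV-annuity factor = 38.181562; PMT = 65000 / 38.181562 = 1,702.3924

€1,702.39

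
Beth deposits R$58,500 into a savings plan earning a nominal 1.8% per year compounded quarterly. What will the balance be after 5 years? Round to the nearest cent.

With 4 periods per year: i = 0.0045, n = 20.
58,500 × (1+0.0045)^20 = 58,500 × 1.093953 = 63,996.2738

R$63,996.27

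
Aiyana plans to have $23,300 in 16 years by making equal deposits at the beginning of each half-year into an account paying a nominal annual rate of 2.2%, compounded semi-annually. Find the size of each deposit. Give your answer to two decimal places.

Periodic rate i = 0.022/2 = 0.011; n = 16 × 2 = 32 periods.
FV-annuity factor × (1+i) = 38.526302; PMT = 23300 / 38.526302 = 604.7816

$604.78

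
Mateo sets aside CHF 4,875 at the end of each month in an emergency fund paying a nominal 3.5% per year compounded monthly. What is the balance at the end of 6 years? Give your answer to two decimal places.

CHF 389,946.02

i = 0.035/12 = 0.00291667 per month; n = 6·12 = 72.
FV = PMT · [(1+i)^n − 1] / i = 4875 · 79.988927 = 389,946.0185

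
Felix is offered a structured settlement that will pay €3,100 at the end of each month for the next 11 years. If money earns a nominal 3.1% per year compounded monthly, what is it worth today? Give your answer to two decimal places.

€346,354.04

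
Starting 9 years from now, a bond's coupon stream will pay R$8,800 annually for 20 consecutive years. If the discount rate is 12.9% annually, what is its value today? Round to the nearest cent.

PV at t=8 (ordinary 20-year annuity): 8800 × a(20|0.129) = 8800 × 7.067189 = 62,191.2624
PV₀ = 62,191.2624 / (1+0.129)^8 = 62,191.2624 / 2.639682 = 23,560.1384

R$23,560.14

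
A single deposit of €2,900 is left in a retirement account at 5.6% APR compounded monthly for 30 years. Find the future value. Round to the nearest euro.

i = 0.056/12 = 0.00466667 per month; n = 30·12 = 360.
2,900 × (1+0.00466667)^360 = 2,900 × 5.344629 = 15,499.4244

€15,499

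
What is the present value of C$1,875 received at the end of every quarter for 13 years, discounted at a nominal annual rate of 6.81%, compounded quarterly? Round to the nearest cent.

C$64,352.83

Periodic rate i = 0.0681/4 = 0.017025; n = 13 × 4 = 52 periods.
Annuity factor a(52|0.017025) = 34.321507; PV = 1875 × 34.321507 = 64,352.8256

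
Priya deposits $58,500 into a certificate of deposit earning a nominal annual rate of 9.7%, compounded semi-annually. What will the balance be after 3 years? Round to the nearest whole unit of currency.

$77,726

With 2 periods per year: i = 0.0485, n = 6.
58,500 × (1+0.0485)^6 = 58,500 × 1.328650 = 77,726.0280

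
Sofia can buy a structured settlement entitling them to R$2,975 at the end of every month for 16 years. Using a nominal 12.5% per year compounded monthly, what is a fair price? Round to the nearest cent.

R$246,546.32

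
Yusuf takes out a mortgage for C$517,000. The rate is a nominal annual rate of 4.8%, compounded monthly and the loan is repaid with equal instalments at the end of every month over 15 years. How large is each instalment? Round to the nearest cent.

i = 0.048/12 = 0.004 per month; n = 15·12 = 180.
PMT = 517000 / ( [1 − (1+0.004)^(−180)] / 0.004 ) = 517000 / 128.137046 = 4,034.7426

C$4,034.74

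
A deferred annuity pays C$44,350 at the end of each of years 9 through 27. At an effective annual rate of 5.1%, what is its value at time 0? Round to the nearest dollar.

C$357,107

PV at t=8 (ordinary 19-year annuity): 44350 × a(19|0.051) = 44350 × 11.987435 = 531,642.7522
PV₀ = 531,642.7522 / (1+0.051)^8 = 531,642.7522 / 1.488750 = 357,106.8405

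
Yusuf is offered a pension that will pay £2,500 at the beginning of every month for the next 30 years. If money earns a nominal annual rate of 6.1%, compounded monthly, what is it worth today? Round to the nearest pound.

£414,642

Periodic rate i = 0.061/12 = 0.00508333; n = 30 × 12 = 360 periods.
PV = PMT · [1 − (1+i)^(−n)] / i × (1+i) = 2500 · 165.856763 = 414,641.9067
(annuity-due: payments at period start, so ×(1+i).)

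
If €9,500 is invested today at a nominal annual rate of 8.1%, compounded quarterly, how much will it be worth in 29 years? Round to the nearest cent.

€97,205.22

Periodic rate i = 0.081/4 = 0.02025; n = 29 × 4 = 116 periods.
9,500 × (1+0.02025)^116 = 9,500 × 10.232129 = 97,205.2239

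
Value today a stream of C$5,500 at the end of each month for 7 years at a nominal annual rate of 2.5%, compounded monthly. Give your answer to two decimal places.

With 12 periods per year: i = 0.00208333, n = 84.
Annuity factor a(84|0.00208333) = 76.987273; PV = 5500 × 76.987273 = 423,430.0000

C$423,430.00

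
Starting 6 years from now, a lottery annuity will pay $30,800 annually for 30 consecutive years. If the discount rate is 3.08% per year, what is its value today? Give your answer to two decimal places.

Value one period before first payment (t=5): 30800 × [1 − (1+0.0308)^(−30)] / 0.0308 = 30800 × 19.399296 = 597,498.3142
Discount back 5 years: 597,498.3142 × (1+0.0308)^(−5) = 597,498.3142 × 0.859267 = 513,410.3682

$513,410.37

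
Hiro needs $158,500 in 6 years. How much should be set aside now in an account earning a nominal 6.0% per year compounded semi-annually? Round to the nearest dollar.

With 2 periods per year: i = 0.03, n = 12.
PV = FV·(1+i)^(−n) = 158,500 × 0.701380 = 111,168.7110

$111,169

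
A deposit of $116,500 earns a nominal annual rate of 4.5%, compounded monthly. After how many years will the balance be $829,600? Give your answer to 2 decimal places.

43.71 years

Periodic rate i = 0.045/12 = 0.00375.
n = ln(829600/116500) / ln(1+0.00375) = ln(7.12103) / 0.003743 = 524.4615 months
= 524.4615/12 years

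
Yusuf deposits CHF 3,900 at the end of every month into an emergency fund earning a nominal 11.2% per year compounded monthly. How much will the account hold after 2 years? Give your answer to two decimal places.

Periodic rate i = 0.112/12 = 0.00933333; n = 2 × 12 = 24 periods.
Accumulation factor s(24|0.00933333) = 26.761285; FV = 3900 × 26.761285 = 104,369.0096

CHF 104,369.01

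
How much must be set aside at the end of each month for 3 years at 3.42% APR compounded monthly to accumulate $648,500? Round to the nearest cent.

$17,131.21

With 12 periods per year: i = 0.00285, n = 36.
FV-annuity factor = 37.854883; PMT = 648500 / 37.854883 = 17,131.2111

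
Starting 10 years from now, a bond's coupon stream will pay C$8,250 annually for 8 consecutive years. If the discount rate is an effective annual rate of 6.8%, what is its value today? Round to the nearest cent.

PV at t=9 (ordinary 8-year annuity): 8250 × a(8|0.068) = 8250 × 6.017857 = 49,647.3225
Discount back 9 years: 49,647.3225 × (1+0.068)^(−9) = 49,647.3225 × 0.553170 = 27,463.4162

C$27,463.42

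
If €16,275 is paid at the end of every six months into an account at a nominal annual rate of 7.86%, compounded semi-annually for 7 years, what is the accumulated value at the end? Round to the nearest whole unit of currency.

Periodic rate i = 0.0786/2 = 0.0393; n = 7 × 2 = 14 periods.
Accumulation factor s(14|0.0393) = 18.204324; FV = 16275 × 18.204324 = 296,275.3699

€296,275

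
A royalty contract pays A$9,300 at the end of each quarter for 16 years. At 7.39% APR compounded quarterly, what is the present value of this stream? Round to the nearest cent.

A$347,400.90

Periodic rate i = 0.0739/4 = 0.018475; n = 16 × 4 = 64 periods.
Annuity factor a(64|0.018475) = 37.354935; PV = 9300 × 37.354935 = 347,400.8992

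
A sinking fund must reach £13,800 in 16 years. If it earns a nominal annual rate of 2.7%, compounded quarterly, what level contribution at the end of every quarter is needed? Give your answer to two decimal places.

£173.11

Periodic rate i = 0.027/4 = 0.00675; n = 16 × 4 = 64 periods.
PMT = 13800 / ( [(1+0.00675)^64 − 1] / 0.00675 ) = 13800 / 79.718664 = 173.1088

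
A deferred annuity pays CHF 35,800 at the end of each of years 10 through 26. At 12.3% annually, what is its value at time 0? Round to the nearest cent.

Value one period before first payment (t=9): 35800 × [1 − (1+0.123)^(−17)] / 0.123 = 35800 × 6.998622 = 250,550.6587
PV₀ = 250,550.6587 / (1+0.123)^9 = 250,550.6587 / 2.840651 = 88,201.8598

CHF 88,201.86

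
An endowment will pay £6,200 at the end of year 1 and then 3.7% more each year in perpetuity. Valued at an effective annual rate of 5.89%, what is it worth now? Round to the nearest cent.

PV = D₁/(r − g) = 6200/(0.0589 − 0.037) = 283,105.0228

£283,105.02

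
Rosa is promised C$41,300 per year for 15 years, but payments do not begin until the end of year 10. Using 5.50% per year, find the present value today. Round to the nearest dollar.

C$256,040

PV at t=9 (ordinary 15-year annuity): 41300 × a(15|0.055) = 41300 × 10.037581 = 414,552.0930
Discount back 9 years: 414,552.0930 × (1+0.055)^(−9) = 414,552.0930 × 0.617629 = 256,039.5029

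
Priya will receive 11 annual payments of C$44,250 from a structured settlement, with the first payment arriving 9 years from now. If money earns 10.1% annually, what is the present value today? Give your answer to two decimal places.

C$132,495.52

Value one period before first payment (t=8): 44250 × [1 − (1+0.101)^(−11)] / 0.101 = 44250 × 6.465267 = 286,088.0778
Discount back 8 years: 286,088.0778 × (1+0.101)^(−8) = 286,088.0778 × 0.463128 = 132,495.5243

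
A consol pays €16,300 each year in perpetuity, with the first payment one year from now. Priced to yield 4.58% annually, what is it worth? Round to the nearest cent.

PV = PMT / i = 16300 / 0.0458 = 355,895.1965

€355,895.20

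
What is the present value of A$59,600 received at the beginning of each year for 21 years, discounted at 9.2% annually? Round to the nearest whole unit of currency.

Annuity factor a(21|0.092) × (1+i) = 9.999919; PV = 59600 × 9.999919 = 595,995.1801
Payments are at the start of each period, so multiply by (1+i).

A$595,995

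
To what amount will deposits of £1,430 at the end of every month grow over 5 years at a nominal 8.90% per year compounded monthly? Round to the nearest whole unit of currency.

£107,574

With 12 periods per year: i = 0.00741667, n = 60.
Accumulation factor s(60|0.00741667) = 75.226494; FV = 1430 × 75.226494 = 107,573.8857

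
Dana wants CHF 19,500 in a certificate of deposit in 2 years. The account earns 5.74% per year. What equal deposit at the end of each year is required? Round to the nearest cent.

CHF 9,477.98

FV-annuity factor = 2.057400; PMT = 19500 / 2.057400 = 9,477.9819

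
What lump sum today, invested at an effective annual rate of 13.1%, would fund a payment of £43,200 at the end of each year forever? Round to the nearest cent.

£329,770.99

PV = C/r = 43200/0.131 = 329,770.9924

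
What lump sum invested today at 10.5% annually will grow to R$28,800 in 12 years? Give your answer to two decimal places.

R$8,690.51

PV = FV·(1+i)^(−n) = 28,800 × 0.301754 = 8,690.5078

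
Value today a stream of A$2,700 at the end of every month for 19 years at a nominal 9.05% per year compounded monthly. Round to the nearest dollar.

A$293,456

Periodic rate i = 0.0905/12 = 0.00754167; n = 19 × 12 = 228 periods.
PV = PMT · [1 − (1+i)^(−n)] / i = 2700 · 108.687478 = 293,456.1912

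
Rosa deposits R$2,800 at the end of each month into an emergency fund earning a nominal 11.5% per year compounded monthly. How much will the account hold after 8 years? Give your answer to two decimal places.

R$437,770.84

i = 0.115/12 = 0.00958333 per month; n = 8·12 = 96.
FV = PMT · [(1+i)^n − 1] / i = 2800 · 156.346728 = 437,770.8380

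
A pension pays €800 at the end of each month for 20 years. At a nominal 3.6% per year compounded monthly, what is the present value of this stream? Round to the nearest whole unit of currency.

Periodic rate i = 0.036/12 = 0.003; n = 20 × 12 = 240 periods.
PV = PMT · [1 − (1+i)^(−n)] / i = 800 · 170.907606 = 136,726.0847

€136,726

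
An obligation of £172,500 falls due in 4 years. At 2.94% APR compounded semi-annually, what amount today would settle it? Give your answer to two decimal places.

£153,492.73

i = 0.0294/2 = 0.0147 per half-year; n = 4·2 = 8.
PV = 172,500 / (1 + 0.0147)^8 = 172,500 / 1.123832 = 153,492.7321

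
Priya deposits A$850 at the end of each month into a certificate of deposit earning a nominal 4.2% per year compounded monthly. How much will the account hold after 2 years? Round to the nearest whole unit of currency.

A$21,243

With 12 periods per year: i = 0.0035, n = 24.
FV = 850 × [(1+0.0035)^24 − 1] / 0.0035 = 850 × 24.991256 = 21,242.5676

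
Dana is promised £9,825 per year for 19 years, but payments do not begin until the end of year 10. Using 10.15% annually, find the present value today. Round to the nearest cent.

£34,090.40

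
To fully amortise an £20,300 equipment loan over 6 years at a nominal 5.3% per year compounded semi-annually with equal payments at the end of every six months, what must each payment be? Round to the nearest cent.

£1,997.01

i = 0.053/2 = 0.0265 per half-year; n = 6·2 = 12.
Annuity-PV factor = 10.165220; PMT = 20300 / 10.165220 = 1,997.0056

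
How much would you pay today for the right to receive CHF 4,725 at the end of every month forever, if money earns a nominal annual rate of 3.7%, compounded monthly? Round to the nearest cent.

Periodic rate i = 0.037/12 = 0.00308333.
PV = PMT / i = 4725 / 0.00308333 = 1,532,432.4324

CHF 1,532,432.43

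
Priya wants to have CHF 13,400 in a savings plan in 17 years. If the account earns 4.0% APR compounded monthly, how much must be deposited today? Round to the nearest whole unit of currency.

CHF 6,796

Periodic rate i = 0.04/12 = 0.00333333; n = 17 × 12 = 204 periods.
PV = 13,400 / (1 + 0.00333333)^204 = 13,400 / 1.971647 = 6,796.3488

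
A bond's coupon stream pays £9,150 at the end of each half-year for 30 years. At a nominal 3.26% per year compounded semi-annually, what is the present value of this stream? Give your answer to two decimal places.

With 2 periods per year: i = 0.0163, n = 60.
PV = 9150 × [1 − (1+0.0163)^(−60)] / 0.0163 = 9150 × 38.095736 = 348,575.9887

£348,575.99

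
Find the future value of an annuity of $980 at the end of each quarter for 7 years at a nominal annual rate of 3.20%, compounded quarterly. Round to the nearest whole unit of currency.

$30,620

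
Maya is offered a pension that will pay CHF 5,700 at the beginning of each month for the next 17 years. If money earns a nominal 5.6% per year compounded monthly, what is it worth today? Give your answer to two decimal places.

With 12 periods per year: i = 0.00466667, n = 204.
PV = PMT · [1 − (1+i)^(−n)] / i × (1+i) = 5700 · 132.008040 = 752,445.8286
(annuity-due: payments at period start, so ×(1+i).)

CHF 752,445.83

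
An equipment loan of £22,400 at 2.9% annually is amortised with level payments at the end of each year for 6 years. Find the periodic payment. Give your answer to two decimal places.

PMT = 22400 / ( [1 − (1+0.029)^(−6)] / 0.029 ) = 22400 / 5.435192 = 4,121.2894

£4,121.29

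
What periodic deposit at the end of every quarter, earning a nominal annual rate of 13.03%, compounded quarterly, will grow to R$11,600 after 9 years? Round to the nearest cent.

R$174.06

i = 0.1303/4 = 0.032575 per quarter; n = 9·4 = 36.
PMT = 11600 / ( [(1+0.032575)^36 − 1] / 0.032575 ) = 11600 / 66.642071 = 174.0642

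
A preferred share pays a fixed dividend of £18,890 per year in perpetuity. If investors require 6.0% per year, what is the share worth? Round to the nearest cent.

PV = C/r = 18890/0.06 = 314,833.3333

£314,833.33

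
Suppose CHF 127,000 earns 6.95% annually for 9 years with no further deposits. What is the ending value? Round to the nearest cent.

CHF 232,504.21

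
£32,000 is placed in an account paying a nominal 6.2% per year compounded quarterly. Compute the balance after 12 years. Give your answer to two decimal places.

£66,955.54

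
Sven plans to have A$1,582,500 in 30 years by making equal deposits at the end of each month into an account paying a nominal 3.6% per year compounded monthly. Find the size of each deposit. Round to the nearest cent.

With 12 periods per year: i = 0.003, n = 360.
FV-annuity factor = 646.640845; PMT = 1.5825e+06 / 646.640845 = 2,447.2627

A$2,447.26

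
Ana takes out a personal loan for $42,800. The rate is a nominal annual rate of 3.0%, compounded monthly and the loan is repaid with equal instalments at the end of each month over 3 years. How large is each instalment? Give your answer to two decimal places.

$1,244.68

With 12 periods per year: i = 0.0025, n = 36.
PMT = 42800 / ( [1 − (1+0.0025)^(−36)] / 0.0025 ) = 42800 / 34.386465 = 1,244.6758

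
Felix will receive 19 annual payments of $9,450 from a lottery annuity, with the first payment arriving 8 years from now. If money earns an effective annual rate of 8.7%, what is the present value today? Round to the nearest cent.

PV at t=7 (ordinary 19-year annuity): 9450 × a(19|0.087) = 9450 × 9.138556 = 86,359.3540
Discount back 7 years: 86,359.3540 × (1+0.087)^(−7) = 86,359.3540 × 0.557690 = 48,161.7852

$48,161.79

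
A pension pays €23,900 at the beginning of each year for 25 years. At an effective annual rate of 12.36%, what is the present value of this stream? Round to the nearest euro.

€205,471

Annuity factor a(25|0.1236) × (1+i) = 8.597100; PV = 23900 × 8.597100 = 205,470.6971
(annuity-due: payments at period start, so ×(1+i).)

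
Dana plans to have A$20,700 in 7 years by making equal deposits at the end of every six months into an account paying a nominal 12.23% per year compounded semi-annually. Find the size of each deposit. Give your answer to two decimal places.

A$977.09

i = 0.1223/2 = 0.06115 per half-year; n = 7·2 = 14.
FV-annuity factor = 21.185402; PMT = 20700 / 21.185402 = 977.0879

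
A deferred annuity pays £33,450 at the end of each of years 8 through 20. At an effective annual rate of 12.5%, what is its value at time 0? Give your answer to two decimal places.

PV at t=7 (ordinary 13-year annuity): 33450 × a(13|0.125) = 33450 × 6.269757 = 209,723.3591
Discount back 7 years: 209,723.3591 × (1+0.125)^(−7) = 209,723.3591 × 0.438462 = 91,955.8044

£91,955.80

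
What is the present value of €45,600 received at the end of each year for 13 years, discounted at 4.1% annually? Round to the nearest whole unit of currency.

PV = 45600 × [1 − (1+0.041)^(−13)] / 0.041 = 45600 × 9.923971 = 452,533.0686

€452,533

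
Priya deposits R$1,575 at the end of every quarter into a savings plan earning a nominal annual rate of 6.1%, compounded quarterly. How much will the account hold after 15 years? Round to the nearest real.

Periodic rate i = 0.061/4 = 0.01525; n = 15 × 4 = 60 periods.
FV = 1575 × [(1+0.01525)^60 − 1] / 0.01525 = 1575 × 97.022300 = 152,810.1227

R$152,810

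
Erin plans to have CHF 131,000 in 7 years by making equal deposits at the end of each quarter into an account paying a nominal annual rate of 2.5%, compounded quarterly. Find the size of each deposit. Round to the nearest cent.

CHF 4,295.70

i = 0.025/4 = 0.00625 per quarter; n = 7·4 = 28.
PMT = 131000 / ( [(1+0.00625)^28 − 1] / 0.00625 ) = 131000 / 30.495621 = 4,295.6987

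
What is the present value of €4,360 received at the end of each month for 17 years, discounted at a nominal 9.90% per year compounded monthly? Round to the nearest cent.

Periodic rate i = 0.099/12 = 0.00825; n = 17 × 12 = 204 periods.
PV = 4360 × [1 − (1+0.00825)^(−204)] / 0.00825 = 4360 × 98.532960 = 429,603.7045

€429,603.70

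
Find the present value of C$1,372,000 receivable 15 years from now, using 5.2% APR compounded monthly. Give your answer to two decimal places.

i = 0.052/12 = 0.00433333 per month; n = 15·12 = 180.
Discount factor = (1+0.00433333)^(−180) = 0.459179; PV = 1,372,000 × 0.459179 = 629,993.7772

C$629,993.78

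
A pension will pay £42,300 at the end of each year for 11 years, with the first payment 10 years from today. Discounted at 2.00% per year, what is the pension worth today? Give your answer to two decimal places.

PV at t=9 (ordinary 11-year annuity): 42300 × a(11|0.02) = 42300 × 9.786848 = 413,983.6723
Discount back 9 years: 413,983.6723 × (1+0.02)^(−9) = 413,983.6723 × 0.836755 = 346,403.0178

£346,403.02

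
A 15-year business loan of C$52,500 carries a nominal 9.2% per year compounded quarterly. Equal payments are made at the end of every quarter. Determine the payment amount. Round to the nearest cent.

C$1,621.98

i = 0.092/4 = 0.023 per quarter; n = 15·4 = 60.
Annuity-PV factor = 32.367747; PMT = 52500 / 32.367747 = 1,621.9850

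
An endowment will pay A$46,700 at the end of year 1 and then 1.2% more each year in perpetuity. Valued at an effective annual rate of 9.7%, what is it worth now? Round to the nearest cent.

A$549,411.76

PV = PMT / (i − g) = 46700 / (0.097 − 0.012) = 46700 / 0.085000 = 549,411.7647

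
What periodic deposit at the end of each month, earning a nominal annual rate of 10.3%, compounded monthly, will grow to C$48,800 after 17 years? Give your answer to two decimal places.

C$88.79

i = 0.103/12 = 0.00858333 per month; n = 17·12 = 204.
FV-annuity factor = 549.609233; PMT = 48800 / 549.609233 = 88.7904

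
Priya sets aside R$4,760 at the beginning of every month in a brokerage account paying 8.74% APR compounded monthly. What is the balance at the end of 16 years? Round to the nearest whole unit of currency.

i = 0.0874/12 = 0.00728333 per month; n = 16·12 = 192.
Accumulation factor s(192|0.00728333) × (1+i) = 418.806309; FV = 4760 × 418.806309 = 1,993,518.0285
(Beginning-of-period payments → annuity-due factor ×(1+i).)

R$1,993,518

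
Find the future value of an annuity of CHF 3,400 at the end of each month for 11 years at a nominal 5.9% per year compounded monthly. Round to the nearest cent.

With 12 periods per year: i = 0.00491667, n = 132.
Accumulation factor s(132|0.00491667) = 185.203835; FV = 3400 × 185.203835 = 629,693.0402

CHF 629,693.04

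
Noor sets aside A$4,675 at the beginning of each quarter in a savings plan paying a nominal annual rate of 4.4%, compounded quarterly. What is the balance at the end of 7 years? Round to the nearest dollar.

A$154,002

Periodic rate i = 0.044/4 = 0.011; n = 7 × 4 = 28 periods.
Accumulation factor s(28|0.011) × (1+i) = 32.941565; FV = 4675 × 32.941565 = 154,001.8146
Payments are at the start of each period, so multiply by (1+i).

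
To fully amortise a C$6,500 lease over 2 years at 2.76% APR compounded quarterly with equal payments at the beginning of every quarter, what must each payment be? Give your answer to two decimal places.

C$832.19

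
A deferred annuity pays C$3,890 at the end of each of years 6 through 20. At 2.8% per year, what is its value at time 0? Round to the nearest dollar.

Value one period before first payment (t=5): 3890 × [1 − (1+0.028)^(−15)] / 0.028 = 3890 × 12.112479 = 47,117.5434
PV₀ = 47,117.5434 / (1+0.028)^5 = 47,117.5434 / 1.148063 = 41,040.9180

C$41,041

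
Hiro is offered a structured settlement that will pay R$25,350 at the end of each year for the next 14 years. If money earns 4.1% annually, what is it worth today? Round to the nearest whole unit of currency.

Annuity factor a(14|0.041) = 10.493728; PV = 25350 × 10.493728 = 266,016.0037

R$266,016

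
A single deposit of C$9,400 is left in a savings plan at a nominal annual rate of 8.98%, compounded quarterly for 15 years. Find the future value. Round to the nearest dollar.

C$35,617

Periodic rate i = 0.0898/4 = 0.02245; n = 15 × 4 = 60 periods.
9,400 × (1+0.02245)^60 = 9,400 × 3.789001 = 35,616.6124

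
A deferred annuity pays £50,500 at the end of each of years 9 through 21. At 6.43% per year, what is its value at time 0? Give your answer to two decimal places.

£264,859.42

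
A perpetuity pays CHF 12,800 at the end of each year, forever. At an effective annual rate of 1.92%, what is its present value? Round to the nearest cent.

CHF 666,666.67

PV = C/r = 12800/0.0192 = 666,666.6667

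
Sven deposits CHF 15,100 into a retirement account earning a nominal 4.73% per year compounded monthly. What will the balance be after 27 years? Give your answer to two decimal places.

With 12 periods per year: i = 0.00394167, n = 324.
FV = PV·(1+i)^n = 15,100 × 3.577233 = 54,016.2208

CHF 54,016.22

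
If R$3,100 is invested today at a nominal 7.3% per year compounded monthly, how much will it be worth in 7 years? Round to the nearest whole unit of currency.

R$5,160

i = 0.073/12 = 0.00608333 per month; n = 7·12 = 84.
FV = PV·(1+i)^n = 3,100 × 1.664379 = 5,159.5744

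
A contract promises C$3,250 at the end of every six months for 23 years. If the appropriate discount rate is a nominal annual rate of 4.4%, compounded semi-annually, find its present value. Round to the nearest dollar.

Periodic rate i = 0.044/2 = 0.022; n = 23 × 2 = 46 periods.
PV = 3250 × [1 − (1+0.022)^(−46)] / 0.022 = 3250 × 28.749944 = 93,437.3188

C$93,437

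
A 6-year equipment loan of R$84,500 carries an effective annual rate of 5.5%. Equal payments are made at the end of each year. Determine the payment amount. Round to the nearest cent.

R$16,915.12

PMT = 84500 / ( [1 − (1+0.055)^(−6)] / 0.055 ) = 84500 / 4.995530 = 16,915.1211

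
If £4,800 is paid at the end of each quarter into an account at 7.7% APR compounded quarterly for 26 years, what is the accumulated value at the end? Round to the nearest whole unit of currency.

With 4 periods per year: i = 0.01925, n = 104.
FV = 4800 × [(1+0.01925)^104 − 1] / 0.01925 = 4800 × 325.419156 = 1,562,011.9507

£1,562,012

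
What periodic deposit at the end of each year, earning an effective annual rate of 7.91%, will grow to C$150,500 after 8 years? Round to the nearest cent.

C$14,195.29

FV-annuity factor = 10.602106; PMT = 150500 / 10.602106 = 14,195.2925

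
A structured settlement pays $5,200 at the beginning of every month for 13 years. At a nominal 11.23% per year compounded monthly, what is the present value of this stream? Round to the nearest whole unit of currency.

With 12 periods per year: i = 0.00935833, n = 156.
PV = PMT · [1 − (1+i)^(−n)] / i × (1+i) = 5200 · 82.635263 = 429,703.3696
(Beginning-of-period payments → annuity-due factor ×(1+i).)

$429,703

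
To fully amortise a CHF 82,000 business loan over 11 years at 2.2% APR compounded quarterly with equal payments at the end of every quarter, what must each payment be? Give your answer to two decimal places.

CHF 2,103.32

With 4 periods per year: i = 0.0055, n = 44.
PMT = 82000 / ( [1 − (1+0.0055)^(−44)] / 0.0055 ) = 82000 / 38.986019 = 2,103.3181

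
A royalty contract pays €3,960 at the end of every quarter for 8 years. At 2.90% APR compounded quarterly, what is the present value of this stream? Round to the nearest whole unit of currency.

Periodic rate i = 0.029/4 = 0.00725; n = 8 × 4 = 32 periods.
PV = PMT · [1 − (1+i)^(−n)] / i = 3960 · 28.467578 = 112,731.6070

€112,732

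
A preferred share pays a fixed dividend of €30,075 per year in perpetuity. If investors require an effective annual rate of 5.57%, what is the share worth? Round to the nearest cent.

€539,946.14

PV = C/r = 30075/0.0557 = 539,946.1400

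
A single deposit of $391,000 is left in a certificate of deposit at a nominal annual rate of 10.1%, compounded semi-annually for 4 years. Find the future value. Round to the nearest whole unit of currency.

With 2 periods per year: i = 0.0505, n = 8.
FV = PV·(1+i)^n = 391,000 × 1.483093 = 579,889.4549

$579,889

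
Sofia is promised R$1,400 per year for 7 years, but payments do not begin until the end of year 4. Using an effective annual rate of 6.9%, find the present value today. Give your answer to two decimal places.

R$6,197.86

PV at t=3 (ordinary 7-year annuity): 1400 × a(7|0.069) = 1400 × 5.408129 = 7,571.3810
PV₀ = 7,571.3810 / (1+0.069)^3 = 7,571.3810 / 1.221612 = 6,197.8632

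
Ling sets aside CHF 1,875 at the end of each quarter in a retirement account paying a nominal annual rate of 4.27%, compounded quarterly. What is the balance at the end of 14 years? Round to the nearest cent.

CHF 142,686.79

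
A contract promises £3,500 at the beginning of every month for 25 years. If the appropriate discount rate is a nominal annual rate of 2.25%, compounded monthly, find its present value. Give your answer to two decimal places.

£804,016.44

With 12 periods per year: i = 0.001875, n = 300.
PV = 3500 × [1 − (1+0.001875)^(−300)] / 0.001875 × (1+i) = 3500 × 229.718984 = 804,016.4426
(Beginning-of-period payments → annuity-due factor ×(1+i).)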